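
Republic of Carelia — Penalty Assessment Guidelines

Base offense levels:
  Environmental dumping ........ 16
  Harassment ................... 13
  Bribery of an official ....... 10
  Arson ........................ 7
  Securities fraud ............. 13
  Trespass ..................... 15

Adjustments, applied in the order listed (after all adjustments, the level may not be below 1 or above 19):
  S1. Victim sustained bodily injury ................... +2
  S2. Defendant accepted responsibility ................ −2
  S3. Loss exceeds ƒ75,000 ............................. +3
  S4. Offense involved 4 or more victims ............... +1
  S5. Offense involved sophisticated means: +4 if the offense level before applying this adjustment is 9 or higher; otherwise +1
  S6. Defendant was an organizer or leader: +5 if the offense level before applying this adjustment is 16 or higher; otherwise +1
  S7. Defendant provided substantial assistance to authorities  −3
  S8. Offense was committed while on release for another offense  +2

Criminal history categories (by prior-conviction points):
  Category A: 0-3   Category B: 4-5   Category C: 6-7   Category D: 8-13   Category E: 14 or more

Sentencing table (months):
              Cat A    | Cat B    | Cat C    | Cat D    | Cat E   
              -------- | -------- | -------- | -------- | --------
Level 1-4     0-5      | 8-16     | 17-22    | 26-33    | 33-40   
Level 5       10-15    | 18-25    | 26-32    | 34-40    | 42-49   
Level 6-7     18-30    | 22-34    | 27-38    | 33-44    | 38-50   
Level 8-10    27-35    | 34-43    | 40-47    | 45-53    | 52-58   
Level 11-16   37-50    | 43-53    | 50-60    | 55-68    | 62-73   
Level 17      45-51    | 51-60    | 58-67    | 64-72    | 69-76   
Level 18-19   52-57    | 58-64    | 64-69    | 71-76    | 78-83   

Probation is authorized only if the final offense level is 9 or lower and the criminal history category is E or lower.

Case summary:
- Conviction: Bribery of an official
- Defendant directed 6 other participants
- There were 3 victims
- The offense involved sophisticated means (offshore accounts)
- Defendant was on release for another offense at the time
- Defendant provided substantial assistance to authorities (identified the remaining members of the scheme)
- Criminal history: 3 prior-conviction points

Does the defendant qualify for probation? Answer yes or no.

Base offense level for bribery of an official: 10.
S1 does not apply.
S3 does not apply.
S4 does not apply.
S5 applies (level before this adjustment is 10 ≥ 9, so +4): 10 + 4 = 14.
S6 applies (level before this adjustment is 14 < 16, so +1): 14 + 1 = 15.
S7 applies: 15 − 3 = 12.
S8 applies: 12 + 2 = 14.
Final offense level: 14.
Criminal history: 3 prior points → Category A (0-3).
Level 14 falls in the 11-16 band.
Grid: Level 11-16 × Category A = 37-50 months.
Probation check: level 14 > 9 and category A ≤ E → not eligible.

No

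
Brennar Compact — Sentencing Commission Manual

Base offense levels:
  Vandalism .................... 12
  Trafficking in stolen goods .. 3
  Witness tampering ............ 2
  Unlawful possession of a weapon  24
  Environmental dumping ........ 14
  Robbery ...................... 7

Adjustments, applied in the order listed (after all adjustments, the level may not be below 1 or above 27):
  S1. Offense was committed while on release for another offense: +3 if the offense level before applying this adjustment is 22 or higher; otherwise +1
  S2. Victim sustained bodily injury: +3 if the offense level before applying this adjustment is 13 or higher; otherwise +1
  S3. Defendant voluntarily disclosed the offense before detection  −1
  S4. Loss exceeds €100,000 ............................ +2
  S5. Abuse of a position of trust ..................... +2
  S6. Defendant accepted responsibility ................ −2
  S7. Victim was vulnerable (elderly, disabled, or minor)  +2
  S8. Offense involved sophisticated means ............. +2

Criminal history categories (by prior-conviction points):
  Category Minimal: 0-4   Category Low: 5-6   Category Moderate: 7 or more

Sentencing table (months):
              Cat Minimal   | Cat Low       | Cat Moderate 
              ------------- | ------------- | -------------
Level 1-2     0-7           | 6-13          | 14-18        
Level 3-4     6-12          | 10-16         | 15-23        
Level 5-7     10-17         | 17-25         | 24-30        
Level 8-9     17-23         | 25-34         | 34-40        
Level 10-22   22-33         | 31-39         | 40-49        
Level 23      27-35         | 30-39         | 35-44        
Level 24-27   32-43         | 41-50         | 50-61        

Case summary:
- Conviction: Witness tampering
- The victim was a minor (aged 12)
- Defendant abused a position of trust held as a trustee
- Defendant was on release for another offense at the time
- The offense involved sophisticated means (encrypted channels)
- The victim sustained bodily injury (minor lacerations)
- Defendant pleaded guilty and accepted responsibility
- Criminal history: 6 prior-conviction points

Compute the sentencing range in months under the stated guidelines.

Base offense level for witness tampering: 2.
S1 applies (level before this adjustment is 2 < 22, so +1): 2 + 1 = 3.
S2 applies (level before this adjustment is 3 < 13, so +1): 3 + 1 = 4.
S4 does not apply.
S5 applies: 4 + 2 = 6.
S6 applies: 6 − 2 = 4.
S7 applies: 4 + 2 = 6.
S8 applies: 6 + 2 = 8.
Final offense level: 8.
Criminal history: 6 prior points → Category Low (5-6).
Level 8 falls in the 8-9 band.
Grid: Level 8-9 × Category Low = 25-34 months.

25-34 months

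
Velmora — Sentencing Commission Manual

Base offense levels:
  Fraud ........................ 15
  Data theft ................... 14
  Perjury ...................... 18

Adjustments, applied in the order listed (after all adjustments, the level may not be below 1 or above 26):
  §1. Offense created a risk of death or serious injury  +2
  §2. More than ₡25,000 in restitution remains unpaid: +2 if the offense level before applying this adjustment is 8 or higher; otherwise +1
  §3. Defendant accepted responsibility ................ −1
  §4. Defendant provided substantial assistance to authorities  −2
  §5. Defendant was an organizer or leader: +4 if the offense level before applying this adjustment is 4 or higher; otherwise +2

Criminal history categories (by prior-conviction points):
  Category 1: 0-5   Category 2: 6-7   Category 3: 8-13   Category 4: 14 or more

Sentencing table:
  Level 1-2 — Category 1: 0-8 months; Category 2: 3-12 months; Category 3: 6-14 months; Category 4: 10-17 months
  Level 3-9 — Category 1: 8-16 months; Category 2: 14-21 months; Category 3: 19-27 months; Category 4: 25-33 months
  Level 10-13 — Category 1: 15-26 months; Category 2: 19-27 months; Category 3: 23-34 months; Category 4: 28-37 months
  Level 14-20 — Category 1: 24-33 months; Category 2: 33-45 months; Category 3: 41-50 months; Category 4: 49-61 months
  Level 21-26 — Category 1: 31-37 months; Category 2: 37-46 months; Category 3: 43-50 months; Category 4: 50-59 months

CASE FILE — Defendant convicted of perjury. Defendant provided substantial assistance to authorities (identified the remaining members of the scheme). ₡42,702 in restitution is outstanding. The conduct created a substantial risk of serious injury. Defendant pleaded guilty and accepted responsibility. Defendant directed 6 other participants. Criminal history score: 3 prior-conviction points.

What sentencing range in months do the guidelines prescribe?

31-37 months

Base offense level for perjury: 18.
§1 applies: 18 + 2 = 20.
§2 applies (level before this adjustment is 20 ≥ 8, so +2): 20 + 2 = 22.
§3 applies: 22 − 1 = 21.
§4 applies: 21 − 2 = 19.
§5 applies (level before this adjustment is 19 ≥ 4, so +4): 19 + 4 = 23.
Final offense level: 23.
Criminal history: 3 prior points → Category 1 (0-5).
Level 23 falls in the 21-26 band.
Grid: Level 21-26 × Category 1 = 31-37 months.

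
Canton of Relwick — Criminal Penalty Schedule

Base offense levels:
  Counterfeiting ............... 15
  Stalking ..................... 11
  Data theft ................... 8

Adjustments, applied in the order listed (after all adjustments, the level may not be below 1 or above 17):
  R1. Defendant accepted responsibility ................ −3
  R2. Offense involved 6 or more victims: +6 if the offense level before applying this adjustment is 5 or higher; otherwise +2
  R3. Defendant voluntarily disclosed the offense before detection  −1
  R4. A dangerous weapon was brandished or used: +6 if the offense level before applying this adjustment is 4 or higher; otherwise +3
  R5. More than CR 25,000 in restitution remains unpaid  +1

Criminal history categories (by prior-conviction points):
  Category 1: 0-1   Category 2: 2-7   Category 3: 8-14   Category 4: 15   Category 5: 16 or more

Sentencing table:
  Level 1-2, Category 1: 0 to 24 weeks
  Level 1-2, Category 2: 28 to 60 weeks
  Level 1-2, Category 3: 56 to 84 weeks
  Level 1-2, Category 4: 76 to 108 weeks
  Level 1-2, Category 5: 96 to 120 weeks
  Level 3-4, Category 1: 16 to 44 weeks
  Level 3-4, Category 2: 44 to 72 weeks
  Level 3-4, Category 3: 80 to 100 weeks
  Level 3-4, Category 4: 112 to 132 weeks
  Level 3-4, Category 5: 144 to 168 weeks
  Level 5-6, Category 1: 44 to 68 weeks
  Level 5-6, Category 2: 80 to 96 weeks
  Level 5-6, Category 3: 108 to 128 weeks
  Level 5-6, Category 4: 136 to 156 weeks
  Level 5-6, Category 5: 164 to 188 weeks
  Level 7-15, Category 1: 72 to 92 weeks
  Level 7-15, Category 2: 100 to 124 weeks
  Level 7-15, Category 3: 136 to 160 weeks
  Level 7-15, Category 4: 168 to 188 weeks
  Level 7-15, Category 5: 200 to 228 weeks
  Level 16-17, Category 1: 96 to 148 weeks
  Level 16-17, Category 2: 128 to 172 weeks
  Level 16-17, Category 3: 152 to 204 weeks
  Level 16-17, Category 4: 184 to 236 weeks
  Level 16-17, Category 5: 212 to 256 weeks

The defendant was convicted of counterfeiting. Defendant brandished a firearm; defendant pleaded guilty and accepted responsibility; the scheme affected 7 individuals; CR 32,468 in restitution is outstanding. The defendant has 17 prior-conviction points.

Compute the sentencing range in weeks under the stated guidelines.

Base offense level for counterfeiting: 15.
R1 applies: 15 − 3 = 12.
R2 applies (level before this adjustment is 12 ≥ 5, so +6): 12 + 6 = 18.
R3 does not apply.
R4 applies (level before this adjustment is 18 ≥ 4, so +6): 18 + 6 = 24.
R5 applies: 24 + 1 = 25.
Level 25 exceeds the maximum of 17; capped at 17.
Final offense level: 17.
Criminal history: 17 prior points → Category 5 (16+).
Level 17 falls in the 16-17 band.
Grid: Level 16-17 × Category 5 = 212-256 weeks.

212-256 weeks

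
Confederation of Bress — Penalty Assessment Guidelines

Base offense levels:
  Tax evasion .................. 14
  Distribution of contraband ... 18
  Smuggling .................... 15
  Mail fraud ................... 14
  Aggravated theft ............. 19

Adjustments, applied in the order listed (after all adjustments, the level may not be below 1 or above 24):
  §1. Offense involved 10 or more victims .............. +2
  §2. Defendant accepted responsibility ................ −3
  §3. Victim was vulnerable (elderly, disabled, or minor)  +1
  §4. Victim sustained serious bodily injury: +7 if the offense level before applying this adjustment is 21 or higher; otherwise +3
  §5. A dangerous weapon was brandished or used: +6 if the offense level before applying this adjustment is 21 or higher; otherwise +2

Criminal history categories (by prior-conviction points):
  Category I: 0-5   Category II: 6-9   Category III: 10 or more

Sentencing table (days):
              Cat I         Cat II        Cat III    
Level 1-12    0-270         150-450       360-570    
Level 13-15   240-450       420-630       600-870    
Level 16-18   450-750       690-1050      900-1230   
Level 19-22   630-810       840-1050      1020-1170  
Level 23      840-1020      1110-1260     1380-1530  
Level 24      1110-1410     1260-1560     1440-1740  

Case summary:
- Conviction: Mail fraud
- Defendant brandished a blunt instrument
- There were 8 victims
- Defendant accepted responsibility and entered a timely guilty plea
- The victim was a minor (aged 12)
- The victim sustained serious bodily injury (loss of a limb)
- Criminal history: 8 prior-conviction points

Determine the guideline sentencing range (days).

Base offense level for mail fraud: 14.
§1 does not apply.
§2 applies: 14 − 3 = 11.
§3 applies: 11 + 1 = 12.
§4 applies (level before this adjustment is 12 < 21, so +3): 12 + 3 = 15.
§5 applies (level before this adjustment is 15 < 21, so +2): 15 + 2 = 17.
Final offense level: 17.
Criminal history: 8 prior points → Category II (6-9).
Level 17 falls in the 16-18 band.
Grid: Level 16-18 × Category II = 690-1050 days.

690-1050 days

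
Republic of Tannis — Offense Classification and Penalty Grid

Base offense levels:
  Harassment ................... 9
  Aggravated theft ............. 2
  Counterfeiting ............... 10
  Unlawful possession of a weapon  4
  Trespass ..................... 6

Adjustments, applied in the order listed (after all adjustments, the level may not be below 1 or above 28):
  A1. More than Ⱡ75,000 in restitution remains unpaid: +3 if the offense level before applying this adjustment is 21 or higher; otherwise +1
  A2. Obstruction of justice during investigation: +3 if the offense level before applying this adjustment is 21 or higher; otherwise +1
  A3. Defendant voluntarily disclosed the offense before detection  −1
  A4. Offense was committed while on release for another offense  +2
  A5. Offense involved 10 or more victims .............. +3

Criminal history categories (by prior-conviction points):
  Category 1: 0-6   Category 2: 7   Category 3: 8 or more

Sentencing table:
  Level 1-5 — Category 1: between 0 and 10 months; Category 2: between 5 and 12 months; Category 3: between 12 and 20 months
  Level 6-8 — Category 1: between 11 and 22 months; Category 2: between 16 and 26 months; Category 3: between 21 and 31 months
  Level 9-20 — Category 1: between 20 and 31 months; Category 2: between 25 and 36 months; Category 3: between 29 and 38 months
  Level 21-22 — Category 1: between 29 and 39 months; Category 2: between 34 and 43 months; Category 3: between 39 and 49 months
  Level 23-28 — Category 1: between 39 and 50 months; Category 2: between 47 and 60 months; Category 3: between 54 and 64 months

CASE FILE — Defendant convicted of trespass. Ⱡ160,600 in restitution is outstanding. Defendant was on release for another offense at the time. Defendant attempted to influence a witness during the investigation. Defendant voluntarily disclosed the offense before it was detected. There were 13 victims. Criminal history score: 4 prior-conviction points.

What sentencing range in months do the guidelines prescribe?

20-31 months

Base offense level for trespass: 6.
A1 applies (level before this adjustment is 6 < 21, so +1): 6 + 1 = 7.
A2 applies (level before this adjustment is 7 < 21, so +1): 7 + 1 = 8.
A3 applies: 8 − 1 = 7.
A4 applies: 7 + 2 = 9.
A5 applies: 9 + 3 = 12.
Final offense level: 12.
Criminal history: 4 prior points → Category 1 (0-6).
Level 12 falls in the 9-20 band.
Grid: Level 9-20 × Category 1 = 20-31 months.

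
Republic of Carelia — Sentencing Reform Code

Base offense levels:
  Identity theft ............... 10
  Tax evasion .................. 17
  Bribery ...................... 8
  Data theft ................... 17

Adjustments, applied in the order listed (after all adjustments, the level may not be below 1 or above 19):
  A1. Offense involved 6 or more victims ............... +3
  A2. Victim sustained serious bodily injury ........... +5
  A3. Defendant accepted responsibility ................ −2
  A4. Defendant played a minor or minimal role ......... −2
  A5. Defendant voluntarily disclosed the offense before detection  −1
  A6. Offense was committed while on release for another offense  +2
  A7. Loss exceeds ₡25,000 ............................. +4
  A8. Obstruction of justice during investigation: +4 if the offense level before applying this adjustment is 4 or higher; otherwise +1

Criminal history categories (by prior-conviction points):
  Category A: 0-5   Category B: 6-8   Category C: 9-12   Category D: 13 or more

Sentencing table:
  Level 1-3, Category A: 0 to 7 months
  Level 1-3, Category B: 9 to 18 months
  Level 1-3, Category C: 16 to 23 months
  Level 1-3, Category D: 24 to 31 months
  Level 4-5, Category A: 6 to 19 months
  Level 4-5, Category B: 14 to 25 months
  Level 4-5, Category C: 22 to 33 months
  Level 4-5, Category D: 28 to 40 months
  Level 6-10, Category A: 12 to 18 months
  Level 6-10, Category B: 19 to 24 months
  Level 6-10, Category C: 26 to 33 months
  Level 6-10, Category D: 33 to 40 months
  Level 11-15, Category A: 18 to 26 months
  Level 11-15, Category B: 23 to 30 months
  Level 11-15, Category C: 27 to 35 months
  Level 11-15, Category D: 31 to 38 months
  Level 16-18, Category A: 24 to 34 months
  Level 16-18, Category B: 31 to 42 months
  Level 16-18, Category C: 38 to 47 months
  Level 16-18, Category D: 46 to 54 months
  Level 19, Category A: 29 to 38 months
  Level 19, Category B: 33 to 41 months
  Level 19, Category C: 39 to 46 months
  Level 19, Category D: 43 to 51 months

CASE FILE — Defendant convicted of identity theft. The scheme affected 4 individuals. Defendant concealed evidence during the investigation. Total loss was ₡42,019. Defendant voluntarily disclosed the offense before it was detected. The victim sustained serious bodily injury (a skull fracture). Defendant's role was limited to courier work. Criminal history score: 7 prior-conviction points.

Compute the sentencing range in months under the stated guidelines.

Base offense level for identity theft: 10.
A1 does not apply.
A2 applies: 10 + 5 = 15.
A3 does not apply.
A4 applies: 15 − 2 = 13.
A5 applies: 13 − 1 = 12.
A6 does not apply.
A7 applies: 12 + 4 = 16.
A8 applies (level before this adjustment is 16 ≥ 4, so +4): 16 + 4 = 20.
Level 20 exceeds the maximum of 19; capped at 19.
Final offense level: 19.
Criminal history: 7 prior points → Category B (6-8).
Level 19 falls in the 19 band.
Grid: Level 19 × Category B = 33-41 months.

33-41 months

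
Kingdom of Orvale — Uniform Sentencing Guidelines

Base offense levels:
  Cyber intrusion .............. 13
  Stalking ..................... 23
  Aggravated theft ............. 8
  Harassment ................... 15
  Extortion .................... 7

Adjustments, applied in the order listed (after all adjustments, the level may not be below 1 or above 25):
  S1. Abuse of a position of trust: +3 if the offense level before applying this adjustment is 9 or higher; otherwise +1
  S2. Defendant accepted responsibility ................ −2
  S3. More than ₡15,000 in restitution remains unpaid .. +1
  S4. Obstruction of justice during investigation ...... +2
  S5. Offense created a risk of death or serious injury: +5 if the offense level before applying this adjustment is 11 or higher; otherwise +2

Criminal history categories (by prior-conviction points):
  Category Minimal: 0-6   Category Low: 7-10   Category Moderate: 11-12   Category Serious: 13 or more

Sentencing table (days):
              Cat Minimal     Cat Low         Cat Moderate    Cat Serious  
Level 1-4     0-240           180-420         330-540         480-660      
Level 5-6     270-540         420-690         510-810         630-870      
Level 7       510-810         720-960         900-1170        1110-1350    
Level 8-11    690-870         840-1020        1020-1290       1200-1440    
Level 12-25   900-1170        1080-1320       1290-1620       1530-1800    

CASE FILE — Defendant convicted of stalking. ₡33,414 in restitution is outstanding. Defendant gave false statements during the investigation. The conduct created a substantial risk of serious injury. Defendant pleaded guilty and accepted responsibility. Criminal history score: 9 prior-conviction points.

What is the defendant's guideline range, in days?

Base offense level for stalking: 23.
S1 does not apply.
S2 applies: 23 − 2 = 21.
S3 applies: 21 + 1 = 22.
S4 applies: 22 + 2 = 24.
S5 applies (level before this adjustment is 24 ≥ 11, so +5): 24 + 5 = 29.
Level 29 exceeds the maximum of 25; capped at 25.
Final offense level: 25.
Criminal history: 9 prior points → Category Low (7-10).
Level 25 falls in the 12-25 band.
Grid: Level 12-25 × Category Low = 1080-1320 days.

1080-1320 days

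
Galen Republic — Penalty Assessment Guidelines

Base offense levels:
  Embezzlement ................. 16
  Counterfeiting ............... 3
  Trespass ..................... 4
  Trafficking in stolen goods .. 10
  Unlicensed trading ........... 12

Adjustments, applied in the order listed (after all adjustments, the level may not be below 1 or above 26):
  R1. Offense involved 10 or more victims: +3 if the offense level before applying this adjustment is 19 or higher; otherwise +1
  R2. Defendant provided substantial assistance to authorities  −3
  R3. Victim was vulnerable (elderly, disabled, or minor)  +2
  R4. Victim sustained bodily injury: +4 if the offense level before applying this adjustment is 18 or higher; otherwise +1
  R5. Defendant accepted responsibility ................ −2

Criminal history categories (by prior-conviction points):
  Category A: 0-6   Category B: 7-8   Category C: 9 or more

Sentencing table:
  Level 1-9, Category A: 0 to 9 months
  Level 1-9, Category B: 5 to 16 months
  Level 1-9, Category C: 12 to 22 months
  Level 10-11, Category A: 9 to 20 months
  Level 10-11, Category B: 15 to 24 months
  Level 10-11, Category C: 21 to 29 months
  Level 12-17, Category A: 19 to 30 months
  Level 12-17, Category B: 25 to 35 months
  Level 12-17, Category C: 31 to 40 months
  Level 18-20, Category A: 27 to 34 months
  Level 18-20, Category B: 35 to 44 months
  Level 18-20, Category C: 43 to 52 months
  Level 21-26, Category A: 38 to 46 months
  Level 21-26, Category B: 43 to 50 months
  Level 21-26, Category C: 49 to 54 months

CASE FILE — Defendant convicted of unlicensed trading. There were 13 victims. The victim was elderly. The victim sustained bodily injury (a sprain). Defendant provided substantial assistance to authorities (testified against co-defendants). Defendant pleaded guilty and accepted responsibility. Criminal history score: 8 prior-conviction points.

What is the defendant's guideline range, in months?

Base offense level for unlicensed trading: 12.
R1 applies (level before this adjustment is 12 < 19, so +1): 12 + 1 = 13.
R2 applies: 13 − 3 = 10.
R3 applies: 10 + 2 = 12.
R4 applies (level before this adjustment is 12 < 18, so +1): 12 + 1 = 13.
R5 applies: 13 − 2 = 11.
Final offense level: 11.
Criminal history: 8 prior points → Category B (7-8).
Level 11 falls in the 10-11 band.
Grid: Level 10-11 × Category B = 15-24 months.

15-24 months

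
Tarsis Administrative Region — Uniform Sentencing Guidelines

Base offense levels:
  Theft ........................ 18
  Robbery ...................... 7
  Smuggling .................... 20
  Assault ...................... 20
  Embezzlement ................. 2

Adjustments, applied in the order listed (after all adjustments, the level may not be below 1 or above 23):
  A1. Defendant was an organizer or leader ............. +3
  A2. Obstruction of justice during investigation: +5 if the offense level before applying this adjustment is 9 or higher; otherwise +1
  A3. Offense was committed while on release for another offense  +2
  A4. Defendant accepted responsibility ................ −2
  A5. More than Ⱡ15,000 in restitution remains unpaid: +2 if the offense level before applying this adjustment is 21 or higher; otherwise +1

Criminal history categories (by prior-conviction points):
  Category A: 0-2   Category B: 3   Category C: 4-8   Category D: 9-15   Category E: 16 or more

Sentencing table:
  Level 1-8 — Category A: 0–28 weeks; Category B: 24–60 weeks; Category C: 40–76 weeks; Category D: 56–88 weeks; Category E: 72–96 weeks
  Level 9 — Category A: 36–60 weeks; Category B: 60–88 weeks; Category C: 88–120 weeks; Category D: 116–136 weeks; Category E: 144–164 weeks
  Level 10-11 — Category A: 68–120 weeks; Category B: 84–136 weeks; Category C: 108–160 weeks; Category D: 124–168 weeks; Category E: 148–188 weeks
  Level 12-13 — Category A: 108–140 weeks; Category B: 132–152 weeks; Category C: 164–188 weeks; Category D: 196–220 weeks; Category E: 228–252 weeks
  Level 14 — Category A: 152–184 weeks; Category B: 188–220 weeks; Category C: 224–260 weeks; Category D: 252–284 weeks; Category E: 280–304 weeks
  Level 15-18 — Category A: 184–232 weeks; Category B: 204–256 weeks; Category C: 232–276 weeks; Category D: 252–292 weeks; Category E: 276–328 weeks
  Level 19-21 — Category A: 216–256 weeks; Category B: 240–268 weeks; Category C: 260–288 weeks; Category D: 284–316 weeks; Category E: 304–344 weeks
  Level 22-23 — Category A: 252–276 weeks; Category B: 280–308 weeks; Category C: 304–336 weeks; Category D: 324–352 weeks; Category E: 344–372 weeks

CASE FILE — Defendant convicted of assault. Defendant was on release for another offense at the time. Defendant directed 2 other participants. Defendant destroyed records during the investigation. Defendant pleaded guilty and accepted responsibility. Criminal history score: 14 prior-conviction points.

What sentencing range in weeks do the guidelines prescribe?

Base offense level for assault: 20.
A1 applies: 20 + 3 = 23.
A2 applies (level before this adjustment is 23 ≥ 9, so +5): 23 + 5 = 28.
A3 applies: 28 + 2 = 30.
A4 applies: 30 − 2 = 28.
Level 28 exceeds the maximum of 23; capped at 23.
Final offense level: 23.
Criminal history: 14 prior points → Category D (9-15).
Level 23 falls in the 22-23 band.
Grid: Level 22-23 × Category D = 324-352 weeks.

324-352 weeks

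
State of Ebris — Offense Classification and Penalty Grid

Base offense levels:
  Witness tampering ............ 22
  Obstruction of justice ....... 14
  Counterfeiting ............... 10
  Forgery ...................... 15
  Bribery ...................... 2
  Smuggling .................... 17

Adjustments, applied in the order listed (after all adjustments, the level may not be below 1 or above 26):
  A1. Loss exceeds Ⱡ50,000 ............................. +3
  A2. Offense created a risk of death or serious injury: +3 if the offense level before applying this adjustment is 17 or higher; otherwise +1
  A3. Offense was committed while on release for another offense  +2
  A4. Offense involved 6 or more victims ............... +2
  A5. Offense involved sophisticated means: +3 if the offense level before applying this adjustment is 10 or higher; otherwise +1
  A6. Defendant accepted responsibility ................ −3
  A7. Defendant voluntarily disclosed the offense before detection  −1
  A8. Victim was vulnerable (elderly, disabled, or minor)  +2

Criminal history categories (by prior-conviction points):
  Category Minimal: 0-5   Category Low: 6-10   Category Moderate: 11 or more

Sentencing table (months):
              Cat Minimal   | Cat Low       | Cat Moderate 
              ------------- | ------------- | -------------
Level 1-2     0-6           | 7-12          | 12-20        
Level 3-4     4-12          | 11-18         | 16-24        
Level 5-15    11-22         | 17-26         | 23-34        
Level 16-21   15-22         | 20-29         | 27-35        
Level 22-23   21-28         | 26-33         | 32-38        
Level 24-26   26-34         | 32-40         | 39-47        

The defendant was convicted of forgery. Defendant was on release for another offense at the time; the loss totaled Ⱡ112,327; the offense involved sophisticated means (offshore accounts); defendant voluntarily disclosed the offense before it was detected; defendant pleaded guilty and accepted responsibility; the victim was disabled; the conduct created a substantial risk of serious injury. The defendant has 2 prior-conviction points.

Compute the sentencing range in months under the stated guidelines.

Base offense level for forgery: 15.
A1 applies: 15 + 3 = 18.
A2 applies (level before this adjustment is 18 ≥ 17, so +3): 18 + 3 = 21.
A3 applies: 21 + 2 = 23.
A5 applies (level before this adjustment is 23 ≥ 10, so +3): 23 + 3 = 26.
A6 applies: 26 − 3 = 23.
A7 applies: 23 − 1 = 22.
A8 applies: 22 + 2 = 24.
Final offense level: 24.
Criminal history: 2 prior points → Category Minimal (0-5).
Level 24 falls in the 24-26 band.
Grid: Level 24-26 × Category Minimal = 26-34 months.

26-34 months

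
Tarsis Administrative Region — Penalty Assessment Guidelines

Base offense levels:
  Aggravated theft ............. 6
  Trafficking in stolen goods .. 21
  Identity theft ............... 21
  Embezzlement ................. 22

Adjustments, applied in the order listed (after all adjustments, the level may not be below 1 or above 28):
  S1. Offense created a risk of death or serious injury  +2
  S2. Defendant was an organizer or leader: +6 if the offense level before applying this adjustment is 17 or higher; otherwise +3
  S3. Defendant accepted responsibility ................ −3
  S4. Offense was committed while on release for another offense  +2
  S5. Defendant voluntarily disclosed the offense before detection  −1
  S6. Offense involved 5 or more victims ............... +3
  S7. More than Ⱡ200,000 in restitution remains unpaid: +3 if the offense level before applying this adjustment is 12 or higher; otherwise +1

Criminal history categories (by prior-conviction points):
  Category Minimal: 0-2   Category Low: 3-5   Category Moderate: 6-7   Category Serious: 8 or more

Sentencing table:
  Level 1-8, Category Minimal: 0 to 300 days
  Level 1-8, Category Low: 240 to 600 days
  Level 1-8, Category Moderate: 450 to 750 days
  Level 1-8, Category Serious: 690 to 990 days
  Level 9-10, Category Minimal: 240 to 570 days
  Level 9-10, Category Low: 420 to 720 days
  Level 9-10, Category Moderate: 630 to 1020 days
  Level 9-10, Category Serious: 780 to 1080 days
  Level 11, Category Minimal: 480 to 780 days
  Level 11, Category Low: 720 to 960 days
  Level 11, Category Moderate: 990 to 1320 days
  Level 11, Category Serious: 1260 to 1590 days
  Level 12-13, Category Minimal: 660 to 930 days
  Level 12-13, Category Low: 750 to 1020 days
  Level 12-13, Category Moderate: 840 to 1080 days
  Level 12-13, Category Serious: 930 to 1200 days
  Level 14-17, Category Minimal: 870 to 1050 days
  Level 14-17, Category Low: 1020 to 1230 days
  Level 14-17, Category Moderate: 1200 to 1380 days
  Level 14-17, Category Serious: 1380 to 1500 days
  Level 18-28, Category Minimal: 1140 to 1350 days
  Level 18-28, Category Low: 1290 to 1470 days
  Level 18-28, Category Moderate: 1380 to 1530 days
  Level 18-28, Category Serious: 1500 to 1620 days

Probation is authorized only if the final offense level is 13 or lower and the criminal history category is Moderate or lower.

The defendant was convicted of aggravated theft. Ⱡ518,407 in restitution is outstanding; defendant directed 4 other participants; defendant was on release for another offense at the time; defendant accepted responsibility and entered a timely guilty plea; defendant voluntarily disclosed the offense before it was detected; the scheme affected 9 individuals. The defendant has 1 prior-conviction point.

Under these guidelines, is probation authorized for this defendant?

Yes

Base offense level for aggravated theft: 6.
S1 does not apply.
S2 applies (level before this adjustment is 6 < 17, so +3): 6 + 3 = 9.
S3 applies: 9 − 3 = 6.
S4 applies: 6 + 2 = 8.
S5 applies: 8 − 1 = 7.
S6 applies: 7 + 3 = 10.
S7 applies (level before this adjustment is 10 < 12, so +1): 10 + 1 = 11.
Final offense level: 11.
Criminal history: 1 prior point → Category Minimal (0-2).
Level 11 falls in the 11 band.
Grid: Level 11 × Category Minimal = 480-780 days.
Probation check: level 11 ≤ 13 and category Minimal ≤ Moderate → eligible.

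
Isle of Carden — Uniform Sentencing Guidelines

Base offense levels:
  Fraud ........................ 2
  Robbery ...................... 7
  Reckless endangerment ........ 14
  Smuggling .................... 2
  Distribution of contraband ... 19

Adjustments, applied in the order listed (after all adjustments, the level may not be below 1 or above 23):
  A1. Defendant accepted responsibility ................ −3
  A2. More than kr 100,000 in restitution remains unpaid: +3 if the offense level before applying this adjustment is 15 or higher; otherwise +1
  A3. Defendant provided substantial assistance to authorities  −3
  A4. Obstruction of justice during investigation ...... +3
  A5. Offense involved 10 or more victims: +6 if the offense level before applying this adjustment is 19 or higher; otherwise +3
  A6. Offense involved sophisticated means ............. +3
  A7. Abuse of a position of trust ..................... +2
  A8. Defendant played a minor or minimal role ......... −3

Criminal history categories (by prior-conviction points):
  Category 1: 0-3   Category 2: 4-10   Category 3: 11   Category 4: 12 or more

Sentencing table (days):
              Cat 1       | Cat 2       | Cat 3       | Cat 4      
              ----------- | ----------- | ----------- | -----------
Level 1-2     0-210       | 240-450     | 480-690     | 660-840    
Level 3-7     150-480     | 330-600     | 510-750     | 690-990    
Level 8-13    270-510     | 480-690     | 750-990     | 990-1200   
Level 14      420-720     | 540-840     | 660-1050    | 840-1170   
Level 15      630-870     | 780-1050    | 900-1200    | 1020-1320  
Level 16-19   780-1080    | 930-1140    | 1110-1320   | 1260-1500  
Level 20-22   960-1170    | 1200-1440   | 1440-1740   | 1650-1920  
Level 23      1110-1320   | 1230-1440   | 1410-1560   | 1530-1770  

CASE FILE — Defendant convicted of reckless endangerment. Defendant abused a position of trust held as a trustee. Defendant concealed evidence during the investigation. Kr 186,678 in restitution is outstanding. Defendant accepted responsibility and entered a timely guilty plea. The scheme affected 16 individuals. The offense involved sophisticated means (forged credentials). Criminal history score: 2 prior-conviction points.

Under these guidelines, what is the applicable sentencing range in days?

Base offense level for reckless endangerment: 14.
A1 applies: 14 − 3 = 11.
A2 applies (level before this adjustment is 11 < 15, so +1): 11 + 1 = 12.
A3 does not apply.
A4 applies: 12 + 3 = 15.
A5 applies (level before this adjustment is 15 < 19, so +3): 15 + 3 = 18.
A6 applies: 18 + 3 = 21.
A7 applies: 21 + 2 = 23.
A8 does not apply.
Final offense level: 23.
Criminal history: 2 prior points → Category 1 (0-3).
Level 23 falls in the 23 band.
Grid: Level 23 × Category 1 = 1110-1320 days.

1110-1320 days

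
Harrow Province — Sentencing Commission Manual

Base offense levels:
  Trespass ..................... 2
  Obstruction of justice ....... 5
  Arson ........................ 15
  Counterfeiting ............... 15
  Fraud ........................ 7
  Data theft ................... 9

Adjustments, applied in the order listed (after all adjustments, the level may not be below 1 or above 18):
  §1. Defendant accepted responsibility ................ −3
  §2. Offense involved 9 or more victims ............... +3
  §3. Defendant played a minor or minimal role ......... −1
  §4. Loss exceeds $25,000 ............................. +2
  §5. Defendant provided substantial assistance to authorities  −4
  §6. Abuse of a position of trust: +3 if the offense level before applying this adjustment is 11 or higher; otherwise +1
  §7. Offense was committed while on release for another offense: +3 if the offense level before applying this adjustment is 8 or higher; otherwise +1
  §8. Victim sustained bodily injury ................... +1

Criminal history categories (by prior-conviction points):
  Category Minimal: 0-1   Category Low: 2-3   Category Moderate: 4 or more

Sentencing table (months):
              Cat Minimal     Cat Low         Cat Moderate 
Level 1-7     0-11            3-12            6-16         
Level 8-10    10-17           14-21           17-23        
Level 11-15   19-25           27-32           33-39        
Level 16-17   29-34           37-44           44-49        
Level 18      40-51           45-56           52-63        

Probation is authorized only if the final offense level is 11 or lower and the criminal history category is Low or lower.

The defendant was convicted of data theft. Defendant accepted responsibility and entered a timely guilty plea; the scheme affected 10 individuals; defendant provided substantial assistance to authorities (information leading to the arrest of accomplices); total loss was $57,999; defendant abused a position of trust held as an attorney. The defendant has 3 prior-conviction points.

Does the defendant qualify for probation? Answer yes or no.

Base offense level for data theft: 9.
§1 applies: 9 − 3 = 6.
§2 applies: 6 + 3 = 9.
§4 applies: 9 + 2 = 11.
§5 applies: 11 − 4 = 7.
§6 applies (level before this adjustment is 7 < 11, so +1): 7 + 1 = 8.
§8 does not apply.
Final offense level: 8.
Criminal history: 3 prior points → Category Low (2-3).
Level 8 falls in the 8-10 band.
Grid: Level 8-10 × Category Low = 14-21 months.
Probation check: level 8 ≤ 11 and category Low ≤ Low → eligible.

Yes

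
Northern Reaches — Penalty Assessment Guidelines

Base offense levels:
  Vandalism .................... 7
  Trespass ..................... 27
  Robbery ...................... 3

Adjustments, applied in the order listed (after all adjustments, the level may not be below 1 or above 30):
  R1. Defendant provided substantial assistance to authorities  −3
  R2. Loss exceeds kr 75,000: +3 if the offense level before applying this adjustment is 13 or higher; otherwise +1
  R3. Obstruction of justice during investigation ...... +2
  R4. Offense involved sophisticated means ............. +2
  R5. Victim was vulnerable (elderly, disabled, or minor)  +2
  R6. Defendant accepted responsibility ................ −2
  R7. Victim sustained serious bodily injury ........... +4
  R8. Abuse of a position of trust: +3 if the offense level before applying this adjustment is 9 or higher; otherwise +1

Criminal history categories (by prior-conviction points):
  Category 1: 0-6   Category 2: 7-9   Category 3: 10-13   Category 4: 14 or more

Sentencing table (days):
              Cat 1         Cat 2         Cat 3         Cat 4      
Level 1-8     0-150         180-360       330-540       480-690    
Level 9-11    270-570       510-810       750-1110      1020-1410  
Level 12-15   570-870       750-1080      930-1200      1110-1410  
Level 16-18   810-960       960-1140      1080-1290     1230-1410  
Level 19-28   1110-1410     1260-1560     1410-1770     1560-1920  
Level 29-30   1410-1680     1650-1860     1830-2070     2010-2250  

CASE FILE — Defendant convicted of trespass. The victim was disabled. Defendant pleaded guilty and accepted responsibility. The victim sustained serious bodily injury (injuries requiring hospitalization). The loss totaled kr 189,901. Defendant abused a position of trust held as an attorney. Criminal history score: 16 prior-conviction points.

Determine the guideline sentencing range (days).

Base offense level for trespass: 27.
R2 applies (level before this adjustment is 27 ≥ 13, so +3): 27 + 3 = 30.
R3 does not apply.
R4 does not apply.
R5 applies: 30 + 2 = 32.
R6 applies: 32 − 2 = 30.
R7 applies: 30 + 4 = 34.
R8 applies (level before this adjustment is 34 ≥ 9, so +3): 34 + 3 = 37.
Level 37 exceeds the maximum of 30; capped at 30.
Final offense level: 30.
Criminal history: 16 prior points → Category 4 (14+).
Level 30 falls in the 29-30 band.
Grid: Level 29-30 × Category 4 = 2010-2250 days.

2010-2250 days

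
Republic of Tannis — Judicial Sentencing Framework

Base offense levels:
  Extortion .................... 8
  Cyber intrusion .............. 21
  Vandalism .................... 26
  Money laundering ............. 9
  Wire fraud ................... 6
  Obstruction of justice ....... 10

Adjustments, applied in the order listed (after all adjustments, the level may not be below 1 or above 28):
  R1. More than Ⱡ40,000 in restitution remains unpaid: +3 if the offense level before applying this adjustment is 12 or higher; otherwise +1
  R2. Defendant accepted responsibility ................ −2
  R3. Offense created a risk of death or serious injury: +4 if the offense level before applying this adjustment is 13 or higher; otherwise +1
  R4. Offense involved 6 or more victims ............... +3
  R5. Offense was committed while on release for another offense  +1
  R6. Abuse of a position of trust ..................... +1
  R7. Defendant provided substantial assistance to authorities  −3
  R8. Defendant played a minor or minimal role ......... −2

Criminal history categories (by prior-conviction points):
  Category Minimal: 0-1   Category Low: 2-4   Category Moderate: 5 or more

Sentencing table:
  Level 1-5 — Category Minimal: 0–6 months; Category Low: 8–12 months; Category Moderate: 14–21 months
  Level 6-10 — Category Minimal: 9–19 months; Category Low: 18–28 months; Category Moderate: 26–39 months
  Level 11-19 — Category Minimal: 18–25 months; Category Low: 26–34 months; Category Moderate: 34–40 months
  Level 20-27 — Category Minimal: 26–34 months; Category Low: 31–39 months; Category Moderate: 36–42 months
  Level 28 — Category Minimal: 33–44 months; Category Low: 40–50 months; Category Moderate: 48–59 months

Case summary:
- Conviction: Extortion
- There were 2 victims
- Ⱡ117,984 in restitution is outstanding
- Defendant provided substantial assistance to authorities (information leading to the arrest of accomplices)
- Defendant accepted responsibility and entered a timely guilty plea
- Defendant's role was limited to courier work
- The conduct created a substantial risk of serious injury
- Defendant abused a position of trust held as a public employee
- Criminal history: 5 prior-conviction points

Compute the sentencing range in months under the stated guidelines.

Base offense level for extortion: 8.
R1 applies (level before this adjustment is 8 < 12, so +1): 8 + 1 = 9.
R2 applies: 9 − 2 = 7.
R3 applies (level before this adjustment is 7 < 13, so +1): 7 + 1 = 8.
R6 applies: 8 + 1 = 9.
R7 applies: 9 − 3 = 6.
R8 applies: 6 − 2 = 4.
Final offense level: 4.
Criminal history: 5 prior points → Category Moderate (5+).
Level 4 falls in the 1-5 band.
Grid: Level 1-5 × Category Moderate = 14-21 months.

14-21 months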